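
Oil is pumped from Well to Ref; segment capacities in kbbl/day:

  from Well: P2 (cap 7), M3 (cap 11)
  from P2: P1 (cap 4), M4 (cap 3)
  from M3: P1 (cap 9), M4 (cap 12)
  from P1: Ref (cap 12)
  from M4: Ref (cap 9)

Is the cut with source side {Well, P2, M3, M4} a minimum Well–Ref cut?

No — its capacity is 22, but the minimum cut has capacity 18.

Given cut capacity: 4 + 9 + 9 = 22.
Augment Well→P2→P1→Ref: bottleneck 4, flow now 4.
Augment Well→P2→M4→Ref: bottleneck 3, flow now 7.
Augment Well→M3→P1→Ref: bottleneck 8, flow now 15.
Augment Well→M3→M4→Ref: bottleneck 3, flow now 18.
No augmenting path remains; maximum flow = 18.
In the residual graph, reachable from Well: {Well}.
Min-cut edges: Well→P2 (7), Well→M3 (11); capacity 7 + 11 = 18.
Cut capacity 22 exceeds the max flow 18, so it is not minimum.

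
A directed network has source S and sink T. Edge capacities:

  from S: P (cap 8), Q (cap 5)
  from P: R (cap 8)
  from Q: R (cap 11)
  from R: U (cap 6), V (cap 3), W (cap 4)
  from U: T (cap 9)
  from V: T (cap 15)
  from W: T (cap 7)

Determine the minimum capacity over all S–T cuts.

13

Augment S→P→R→U→T: bottleneck 6, flow now 6.
Augment S→P→R→V→T: bottleneck 2, flow now 8.
Augment S→Q→R→V→T: bottleneck 1, flow now 9.
Augment S→Q→R→W→T: bottleneck 4, flow now 13.
No augmenting path remains; maximum flow = 13.
By max-flow min-cut, the minimum cut capacity equals the max flow.
In the residual graph, reachable from S: {S}.
Min-cut edges: S→P (8), S→Q (5); capacity 8 + 5 = 13.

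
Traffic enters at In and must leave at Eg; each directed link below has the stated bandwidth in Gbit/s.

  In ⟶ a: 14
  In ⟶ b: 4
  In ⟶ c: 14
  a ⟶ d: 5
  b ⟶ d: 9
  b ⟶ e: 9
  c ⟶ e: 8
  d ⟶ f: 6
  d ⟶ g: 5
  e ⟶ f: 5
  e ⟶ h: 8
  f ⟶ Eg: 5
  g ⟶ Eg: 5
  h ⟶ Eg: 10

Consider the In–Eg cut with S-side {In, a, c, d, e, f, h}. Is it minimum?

Given cut capacity: 4 + 5 + 5 + 10 = 24.
Augment In→a→d→f→Eg: bottleneck 5, flow now 5.
Augment In→b→d→g→Eg: bottleneck 4, flow now 9.
Augment In→c→e→h→Eg: bottleneck 8, flow now 17.
No augmenting path remains; maximum flow = 17.
In the residual graph, reachable from In: {In, a, c}.
Min-cut edges: In→b (4), a→d (5), c→e (8); capacity 4 + 5 + 8 = 17.
Cut capacity 24 exceeds the max flow 17, so it is not minimum.

No — its capacity is 24, but the minimum cut has capacity 17.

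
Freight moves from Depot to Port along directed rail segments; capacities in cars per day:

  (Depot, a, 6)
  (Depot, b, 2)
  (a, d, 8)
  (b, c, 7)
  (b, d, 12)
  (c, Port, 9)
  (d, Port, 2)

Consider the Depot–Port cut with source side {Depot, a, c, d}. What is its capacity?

Edges leaving {Depot, a, c, d}: Depot→b (2), c→Port (9), d→Port (2).
Cut capacity = 2 + 9 + 2 = 13.

13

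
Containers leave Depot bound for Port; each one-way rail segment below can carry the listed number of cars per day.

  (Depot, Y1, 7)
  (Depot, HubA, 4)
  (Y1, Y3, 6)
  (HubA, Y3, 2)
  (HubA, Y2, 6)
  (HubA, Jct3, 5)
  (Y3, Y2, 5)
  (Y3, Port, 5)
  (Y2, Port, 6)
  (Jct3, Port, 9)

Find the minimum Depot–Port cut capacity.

Augment Depot→Y1→Y3→Port: bottleneck 5, flow now 5.
Augment Depot→HubA→Y2→Port: bottleneck 4, flow now 9.
Augment Depot→Y1→Y3→Y2→Port: bottleneck 1, flow now 10.
No augmenting path remains; maximum flow = 10.
By max-flow min-cut, the minimum cut capacity equals the max flow.
In the residual graph, reachable from Depot: {Depot, Y1}.
Min-cut edges: Depot→HubA (4), Y1→Y3 (6); capacity 4 + 6 = 10.

10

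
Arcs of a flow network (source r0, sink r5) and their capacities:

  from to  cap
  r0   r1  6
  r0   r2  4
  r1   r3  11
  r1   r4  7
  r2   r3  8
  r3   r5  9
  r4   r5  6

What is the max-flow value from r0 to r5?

Augment r0→r1→r3→r5: bottleneck 6, flow now 6.
Augment r0→r2→r3→r5: bottleneck 3, flow now 9.
Augment r0→r2→r3→r1→r4→r5: bottleneck 1, flow now 10. (uses reverse residual edge)
No augmenting path remains; maximum flow = 10.
In the residual graph, reachable from r0: {r0}.
Min-cut edges: r0→r1 (6), r0→r2 (4); capacity 6 + 4 = 10.
This cut is saturated, so no flow can exceed 10.

10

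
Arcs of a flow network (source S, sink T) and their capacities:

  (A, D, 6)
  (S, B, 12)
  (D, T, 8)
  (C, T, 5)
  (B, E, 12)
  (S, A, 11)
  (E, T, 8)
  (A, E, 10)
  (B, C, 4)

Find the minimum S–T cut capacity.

18

Augment S→A→D→T: bottleneck 6, flow now 6.
Augment S→A→E→T: bottleneck 5, flow now 11.
Augment S→B→C→T: bottleneck 4, flow now 15.
Augment S→B→E→T: bottleneck 3, flow now 18.
No augmenting path remains; maximum flow = 18.
By max-flow min-cut, the minimum cut capacity equals the max flow.
In the residual graph, reachable from S: {S, A, B, E}.
Min-cut edges: A→D (6), B→C (4), E→T (8); capacity 6 + 4 + 8 = 18.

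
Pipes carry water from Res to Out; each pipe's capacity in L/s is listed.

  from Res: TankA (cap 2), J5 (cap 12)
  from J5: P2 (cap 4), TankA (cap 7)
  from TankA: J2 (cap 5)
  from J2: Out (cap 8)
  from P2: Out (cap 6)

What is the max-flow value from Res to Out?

9

Augment Res→J5→P2→Out: bottleneck 4, flow now 4.
Augment Res→TankA→J2→Out: bottleneck 2, flow now 6.
Augment Res→J5→TankA→J2→Out: bottleneck 3, flow now 9.
No augmenting path remains; maximum flow = 9.
In the residual graph, reachable from Res: {Res, J5, TankA}.
Min-cut edges: J5→P2 (4), TankA→J2 (5); capacity 4 + 5 = 9.
This cut is saturated, so no flow can exceed 9.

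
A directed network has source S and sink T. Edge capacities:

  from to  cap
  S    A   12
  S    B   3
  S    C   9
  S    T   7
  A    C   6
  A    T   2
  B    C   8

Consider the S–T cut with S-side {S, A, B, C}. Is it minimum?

Yes — it is a minimum cut (capacity 9).

Given cut capacity: 7 + 2 = 9.
Augment S→T: bottleneck 7, flow now 7.
Augment S→A→T: bottleneck 2, flow now 9.
No augmenting path remains; maximum flow = 9.
Cut capacity 9 equals the max flow, so it is a minimum cut.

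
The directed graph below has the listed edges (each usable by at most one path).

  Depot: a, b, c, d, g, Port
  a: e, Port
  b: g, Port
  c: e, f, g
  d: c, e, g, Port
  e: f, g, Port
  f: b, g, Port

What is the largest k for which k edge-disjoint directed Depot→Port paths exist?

Assign every edge capacity 1; by Menger, the answer equals the max flow.
Path Depot→Port (+1); total 1.
Path Depot→a→Port (+1); total 2.
Path Depot→b→Port (+1); total 3.
Path Depot→d→Port (+1); total 4.
Path Depot→c→e→Port (+1); total 5.
No residual Depot→Port path; max flow = 5.
Certifying cut of size 5: {Depot→Port, Depot→a, Depot→b, Depot→c, Depot→d}.

5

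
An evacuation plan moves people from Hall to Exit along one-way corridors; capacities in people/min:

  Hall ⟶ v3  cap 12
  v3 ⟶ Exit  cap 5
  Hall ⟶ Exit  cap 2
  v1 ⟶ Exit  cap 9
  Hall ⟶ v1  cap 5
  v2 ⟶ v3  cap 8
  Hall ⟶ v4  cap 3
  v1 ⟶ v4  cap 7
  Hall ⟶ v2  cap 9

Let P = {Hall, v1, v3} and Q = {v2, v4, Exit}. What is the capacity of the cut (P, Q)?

Edges leaving {Hall, v1, v3}: Hall→v2 (9), Hall→v4 (3), Hall→Exit (2), v1→v4 (7), v1→Exit (9), v3→Exit (5).
Cut capacity = 9 + 3 + 2 + 7 + 9 + 5 = 35.

35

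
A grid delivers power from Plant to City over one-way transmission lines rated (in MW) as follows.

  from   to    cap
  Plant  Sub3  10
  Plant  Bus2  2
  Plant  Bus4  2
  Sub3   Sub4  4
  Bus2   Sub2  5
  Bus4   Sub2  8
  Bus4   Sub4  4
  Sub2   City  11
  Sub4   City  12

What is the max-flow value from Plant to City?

Augment Plant→Sub3→Sub4→City: bottleneck 4, flow now 4.
Augment Plant→Bus2→Sub2→City: bottleneck 2, flow now 6.
Augment Plant→Bus4→Sub2→City: bottleneck 2, flow now 8.
No augmenting path remains; maximum flow = 8.
In the residual graph, reachable from Plant: {Plant, Sub3}.
Min-cut edges: Plant→Bus2 (2), Plant→Bus4 (2), Sub3→Sub4 (4); capacity 2 + 2 + 4 = 8.
This cut is saturated, so no flow can exceed 8.

8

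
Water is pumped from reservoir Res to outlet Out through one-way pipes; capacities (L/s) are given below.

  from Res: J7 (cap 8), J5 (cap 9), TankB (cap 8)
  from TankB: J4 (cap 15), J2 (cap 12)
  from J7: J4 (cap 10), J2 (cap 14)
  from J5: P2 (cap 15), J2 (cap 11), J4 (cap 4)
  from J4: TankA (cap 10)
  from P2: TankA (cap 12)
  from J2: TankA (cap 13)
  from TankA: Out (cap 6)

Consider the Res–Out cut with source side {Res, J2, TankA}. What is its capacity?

31

Edges leaving {Res, J2, TankA}: Res→TankB (8), Res→J7 (8), Res→J5 (9), TankA→Out (6).
Cut capacity = 8 + 8 + 9 + 6 = 31.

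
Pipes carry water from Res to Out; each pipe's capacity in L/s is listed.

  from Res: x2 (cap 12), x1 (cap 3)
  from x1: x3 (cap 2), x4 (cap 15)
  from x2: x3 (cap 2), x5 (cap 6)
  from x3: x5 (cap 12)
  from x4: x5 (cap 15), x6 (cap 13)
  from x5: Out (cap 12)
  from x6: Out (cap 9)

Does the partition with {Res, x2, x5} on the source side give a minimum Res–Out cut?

Given cut capacity: 3 + 2 + 12 = 17.
Augment Res→x2→x5→Out: bottleneck 6, flow now 6.
Augment Res→x1→x3→x5→Out: bottleneck 2, flow now 8.
Augment Res→x1→x4→x5→Out: bottleneck 1, flow now 9.
Augment Res→x2→x3→x5→Out: bottleneck 2, flow now 11.
No augmenting path remains; maximum flow = 11.
In the residual graph, reachable from Res: {Res, x2}.
Min-cut edges: Res→x1 (3), x2→x3 (2), x2→x5 (6); capacity 3 + 2 + 6 = 11.
Cut capacity 17 exceeds the max flow 11, so it is not minimum.

No — its capacity is 17, but the minimum cut has capacity 11.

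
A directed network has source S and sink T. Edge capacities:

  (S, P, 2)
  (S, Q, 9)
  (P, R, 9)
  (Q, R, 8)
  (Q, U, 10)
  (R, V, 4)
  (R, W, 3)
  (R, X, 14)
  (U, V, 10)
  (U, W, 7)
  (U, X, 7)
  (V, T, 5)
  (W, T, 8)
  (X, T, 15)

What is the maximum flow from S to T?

11

Augment S→P→R→V→T: bottleneck 2, flow now 2.
Augment S→Q→R→V→T: bottleneck 2, flow now 4.
Augment S→Q→R→W→T: bottleneck 3, flow now 7.
Augment S→Q→R→X→T: bottleneck 3, flow now 10.
Augment S→Q→U→V→T: bottleneck 1, flow now 11.
No augmenting path remains; maximum flow = 11.
In the residual graph, reachable from S: {S}.
Min-cut edges: S→P (2), S→Q (9); capacity 2 + 9 = 11.
This cut is saturated, so no flow can exceed 11.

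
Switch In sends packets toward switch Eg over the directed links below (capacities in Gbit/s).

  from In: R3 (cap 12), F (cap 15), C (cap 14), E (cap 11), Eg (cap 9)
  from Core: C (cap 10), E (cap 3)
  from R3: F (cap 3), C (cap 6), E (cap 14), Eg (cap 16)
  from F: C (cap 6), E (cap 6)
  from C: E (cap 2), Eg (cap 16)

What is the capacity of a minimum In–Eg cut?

Augment In→Eg: bottleneck 9, flow now 9.
Augment In→R3→Eg: bottleneck 12, flow now 21.
Augment In→C→Eg: bottleneck 14, flow now 35.
Augment In→F→C→Eg: bottleneck 2, flow now 37.
No augmenting path remains; maximum flow = 37.
By max-flow min-cut, the minimum cut capacity equals the max flow.
In the residual graph, reachable from In: {In, F, C, E}.
Min-cut edges: In→R3 (12), In→Eg (9), C→Eg (16); capacity 12 + 9 + 16 = 37.

37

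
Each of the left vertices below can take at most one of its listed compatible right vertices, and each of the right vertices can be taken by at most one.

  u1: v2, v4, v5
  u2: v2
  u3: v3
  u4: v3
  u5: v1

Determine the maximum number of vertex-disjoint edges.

Unit-capacity flow: source→left, listed edges, right→sink; max matching = max flow.
Augmenting path u1→v2 (+1); matched 1.
Augmenting path u3→v3 (+1); matched 2.
Augmenting path u5→v1 (+1); matched 3.
Augmenting path u2→v2→u1→v4 (+1); matched 4.
No augmenting path remains; maximum matching = 4.
König certificate: {u1, u2, u5, v3} is a vertex cover of size 4 (every listed pair touches it), so no matching can be larger.

4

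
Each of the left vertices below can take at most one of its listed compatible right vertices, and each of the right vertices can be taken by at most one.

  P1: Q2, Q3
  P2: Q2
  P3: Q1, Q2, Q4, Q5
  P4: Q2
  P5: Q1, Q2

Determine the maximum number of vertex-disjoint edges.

Unit-capacity flow: source→left, listed edges, right→sink; max matching = max flow.
Augmenting path P1→Q2 (+1); matched 1.
Augmenting path P3→Q1 (+1); matched 2.
Augmenting path P2→Q2→P1→Q3 (+1); matched 3.
Augmenting path P5→Q1→P3→Q4 (+1); matched 4.
No augmenting path remains; maximum matching = 4.
König certificate: {P1, P3, P5, Q2} is a vertex cover of size 4 (every listed pair touches it), so no matching can be larger.

4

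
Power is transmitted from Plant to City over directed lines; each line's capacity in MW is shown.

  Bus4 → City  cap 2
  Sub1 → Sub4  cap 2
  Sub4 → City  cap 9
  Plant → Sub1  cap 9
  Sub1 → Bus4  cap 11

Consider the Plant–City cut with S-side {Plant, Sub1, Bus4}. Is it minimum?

Yes — it is a minimum cut (capacity 4).

Given cut capacity: 2 + 2 = 4.
Augment Plant→Sub1→Bus4→City: bottleneck 2, flow now 2.
Augment Plant→Sub1→Sub4→City: bottleneck 2, flow now 4.
No augmenting path remains; maximum flow = 4.
Cut capacity 4 equals the max flow, so it is a minimum cut.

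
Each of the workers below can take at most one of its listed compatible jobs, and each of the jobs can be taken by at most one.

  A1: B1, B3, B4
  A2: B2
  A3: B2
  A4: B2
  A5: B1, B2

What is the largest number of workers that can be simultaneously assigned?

3

Unit-capacity flow: source→left, listed edges, right→sink; max matching = max flow.
Augmenting path A1→B1 (+1); matched 1.
Augmenting path A2→B2 (+1); matched 2.
Augmenting path A5→B1→A1→B3 (+1); matched 3.
No augmenting path remains; maximum matching = 3.
König certificate: {A1, A5, B2} is a vertex cover of size 3 (every listed pair touches it), so no matching can be larger.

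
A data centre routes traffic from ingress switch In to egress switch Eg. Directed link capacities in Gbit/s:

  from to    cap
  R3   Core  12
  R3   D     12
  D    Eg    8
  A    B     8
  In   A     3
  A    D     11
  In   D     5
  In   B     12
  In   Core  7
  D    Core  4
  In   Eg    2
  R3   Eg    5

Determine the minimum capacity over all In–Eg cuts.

10

Augment In→Eg: bottleneck 2, flow now 2.
Augment In→D→Eg: bottleneck 5, flow now 7.
Augment In→A→D→Eg: bottleneck 3, flow now 10.
No augmenting path remains; maximum flow = 10.
By max-flow min-cut, the minimum cut capacity equals the max flow.
In the residual graph, reachable from In: {In, B, Core}.
Min-cut edges: In→A (3), In→D (5), In→Eg (2); capacity 3 + 5 + 2 = 10.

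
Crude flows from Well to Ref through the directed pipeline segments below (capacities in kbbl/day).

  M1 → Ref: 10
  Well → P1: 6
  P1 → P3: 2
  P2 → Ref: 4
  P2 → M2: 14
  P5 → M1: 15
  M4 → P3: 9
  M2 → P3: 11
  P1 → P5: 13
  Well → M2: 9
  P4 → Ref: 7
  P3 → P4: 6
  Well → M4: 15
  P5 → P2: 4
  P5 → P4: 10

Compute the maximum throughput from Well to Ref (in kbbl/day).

Augment Well→M4→P3→P4→Ref: bottleneck 6, flow now 6.
Augment Well→P1→P5→P4→Ref: bottleneck 1, flow now 7.
Augment Well→P1→P5→P2→Ref: bottleneck 4, flow now 11.
Augment Well→P1→P5→M1→Ref: bottleneck 1, flow now 12.
No augmenting path remains; maximum flow = 12.
In the residual graph, reachable from Well: {Well, M4, M2, P3}.
Min-cut edges: Well→P1 (6), P3→P4 (6); capacity 6 + 6 = 12.
This cut is saturated, so no flow can exceed 12.

12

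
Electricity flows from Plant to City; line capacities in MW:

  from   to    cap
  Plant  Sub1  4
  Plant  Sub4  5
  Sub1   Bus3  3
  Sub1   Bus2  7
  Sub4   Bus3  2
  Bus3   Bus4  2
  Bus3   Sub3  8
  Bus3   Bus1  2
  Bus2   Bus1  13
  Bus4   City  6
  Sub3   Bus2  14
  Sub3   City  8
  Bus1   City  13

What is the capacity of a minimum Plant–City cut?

6

Augment Plant→Sub1→Bus3→Bus4→City: bottleneck 2, flow now 2.
Augment Plant→Sub1→Bus3→Sub3→City: bottleneck 1, flow now 3.
Augment Plant→Sub1→Bus2→Bus1→City: bottleneck 1, flow now 4.
Augment Plant→Sub4→Bus3→Sub3→City: bottleneck 2, flow now 6.
No augmenting path remains; maximum flow = 6.
By max-flow min-cut, the minimum cut capacity equals the max flow.
In the residual graph, reachable from Plant: {Plant, Sub4}.
Min-cut edges: Plant→Sub1 (4), Sub4→Bus3 (2); capacity 4 + 2 = 6.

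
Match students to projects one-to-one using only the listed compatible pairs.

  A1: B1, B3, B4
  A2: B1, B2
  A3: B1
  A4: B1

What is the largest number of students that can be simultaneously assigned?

Unit-capacity flow: source→left, listed edges, right→sink; max matching = max flow.
Augmenting path A1→B1 (+1); matched 1.
Augmenting path A2→B2 (+1); matched 2.
Augmenting path A3→B1→A1→B3 (+1); matched 3.
No augmenting path remains; maximum matching = 3.
König certificate: {A1, A2, B1} is a vertex cover of size 3 (every listed pair touches it), so no matching can be larger.

3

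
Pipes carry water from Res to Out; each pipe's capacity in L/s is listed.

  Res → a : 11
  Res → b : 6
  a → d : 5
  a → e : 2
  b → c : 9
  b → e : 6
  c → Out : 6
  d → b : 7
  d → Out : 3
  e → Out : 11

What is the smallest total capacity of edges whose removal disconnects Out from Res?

Augment Res→a→d→Out: bottleneck 3, flow now 3.
Augment Res→a→e→Out: bottleneck 2, flow now 5.
Augment Res→b→c→Out: bottleneck 6, flow now 11.
Augment Res→a→d→b→e→Out: bottleneck 2, flow now 13.
No augmenting path remains; maximum flow = 13.
By max-flow min-cut, the minimum cut capacity equals the max flow.
In the residual graph, reachable from Res: {Res, a}.
Min-cut edges: Res→b (6), a→d (5), a→e (2); capacity 6 + 5 + 2 = 13.

13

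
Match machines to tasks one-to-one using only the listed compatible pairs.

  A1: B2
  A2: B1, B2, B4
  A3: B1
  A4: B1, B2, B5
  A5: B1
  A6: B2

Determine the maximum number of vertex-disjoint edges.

4

Unit-capacity flow: source→left, listed edges, right→sink; max matching = max flow.
Augmenting path A1→B2 (+1); matched 1.
Augmenting path A2→B1 (+1); matched 2.
Augmenting path A4→B5 (+1); matched 3.
Augmenting path A3→B1→A2→B4 (+1); matched 4.
No augmenting path remains; maximum matching = 4.
König certificate: {A2, A4, B1, B2} is a vertex cover of size 4 (every listed pair touches it), so no matching can be larger.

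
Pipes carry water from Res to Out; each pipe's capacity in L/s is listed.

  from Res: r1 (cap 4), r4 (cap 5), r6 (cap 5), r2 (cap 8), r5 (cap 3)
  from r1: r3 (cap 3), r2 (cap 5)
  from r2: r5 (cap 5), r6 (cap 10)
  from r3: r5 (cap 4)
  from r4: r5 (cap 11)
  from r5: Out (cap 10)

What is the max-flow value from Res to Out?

10

Augment Res→r5→Out: bottleneck 3, flow now 3.
Augment Res→r2→r5→Out: bottleneck 5, flow now 8.
Augment Res→r4→r5→Out: bottleneck 2, flow now 10.
No augmenting path remains; maximum flow = 10.
In the residual graph, reachable from Res: {Res, r1, r2, r3, r4, r5, r6}.
Min-cut edges: r5→Out (10); capacity 10 = 10.
This cut is saturated, so no flow can exceed 10.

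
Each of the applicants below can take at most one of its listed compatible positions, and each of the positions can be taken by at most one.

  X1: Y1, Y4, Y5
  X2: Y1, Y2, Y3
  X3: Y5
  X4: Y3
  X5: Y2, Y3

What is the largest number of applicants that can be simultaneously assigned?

Unit-capacity flow: source→left, listed edges, right→sink; max matching = max flow.
Augmenting path X1→Y1 (+1); matched 1.
Augmenting path X2→Y2 (+1); matched 2.
Augmenting path X3→Y5 (+1); matched 3.
Augmenting path X4→Y3 (+1); matched 4.
Augmenting path X5→Y2→X2→Y1→X1→Y4 (+1); matched 5.
No augmenting path remains; maximum matching = 5.
König certificate: {X1, X2, X3, X4, X5} is a vertex cover of size 5 (every listed pair touches it), so no matching can be larger.

5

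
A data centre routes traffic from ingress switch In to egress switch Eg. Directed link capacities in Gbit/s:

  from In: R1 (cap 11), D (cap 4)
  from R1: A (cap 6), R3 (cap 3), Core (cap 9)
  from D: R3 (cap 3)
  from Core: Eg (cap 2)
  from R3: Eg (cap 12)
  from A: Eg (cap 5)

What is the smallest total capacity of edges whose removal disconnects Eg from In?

Augment In→R1→Core→Eg: bottleneck 2, flow now 2.
Augment In→R1→R3→Eg: bottleneck 3, flow now 5.
Augment In→R1→A→Eg: bottleneck 5, flow now 10.
Augment In→D→R3→Eg: bottleneck 3, flow now 13.
No augmenting path remains; maximum flow = 13.
By max-flow min-cut, the minimum cut capacity equals the max flow.
In the residual graph, reachable from In: {In, R1, D, Core, A}.
Min-cut edges: R1→R3 (3), D→R3 (3), Core→Eg (2), A→Eg (5); capacity 3 + 3 + 2 + 5 = 13.

13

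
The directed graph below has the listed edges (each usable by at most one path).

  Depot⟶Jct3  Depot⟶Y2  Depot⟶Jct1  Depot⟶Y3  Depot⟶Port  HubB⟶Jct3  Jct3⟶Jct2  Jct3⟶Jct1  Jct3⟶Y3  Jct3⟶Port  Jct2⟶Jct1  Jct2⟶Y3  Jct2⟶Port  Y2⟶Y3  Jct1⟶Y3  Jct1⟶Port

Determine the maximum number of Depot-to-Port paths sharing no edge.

3

Assign every edge capacity 1; by Menger, the answer equals the max flow.
Path Depot→Port (+1); total 1.
Path Depot→Jct3→Port (+1); total 2.
Path Depot→Jct1→Port (+1); total 3.
No residual Depot→Port path; max flow = 3.
Certifying cut of size 3: {Depot→Jct1, Depot→Jct3, Depot→Port}.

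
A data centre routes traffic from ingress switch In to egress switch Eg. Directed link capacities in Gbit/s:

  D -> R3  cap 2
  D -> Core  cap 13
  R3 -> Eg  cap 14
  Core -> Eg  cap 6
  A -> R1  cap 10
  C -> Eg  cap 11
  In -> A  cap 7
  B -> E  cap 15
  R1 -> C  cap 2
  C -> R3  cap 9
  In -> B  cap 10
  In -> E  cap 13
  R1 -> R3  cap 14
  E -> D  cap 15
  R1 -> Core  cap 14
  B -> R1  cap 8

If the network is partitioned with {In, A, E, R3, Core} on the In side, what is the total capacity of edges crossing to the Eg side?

55

Edges leaving {In, A, E, R3, Core}: In→B (10), A→R1 (10), E→D (15), R3→Eg (14), Core→Eg (6).
Cut capacity = 10 + 10 + 15 + 14 + 6 = 55.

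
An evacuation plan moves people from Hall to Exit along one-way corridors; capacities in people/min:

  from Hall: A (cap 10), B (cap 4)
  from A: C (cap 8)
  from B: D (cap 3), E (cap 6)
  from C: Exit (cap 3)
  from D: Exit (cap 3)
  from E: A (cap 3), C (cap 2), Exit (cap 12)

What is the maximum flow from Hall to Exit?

Augment Hall→A→C→Exit: bottleneck 3, flow now 3.
Augment Hall→B→D→Exit: bottleneck 3, flow now 6.
Augment Hall→B→E→Exit: bottleneck 1, flow now 7.
No augmenting path remains; maximum flow = 7.
In the residual graph, reachable from Hall: {Hall, A, C}.
Min-cut edges: Hall→B (4), C→Exit (3); capacity 4 + 3 = 7.
This cut is saturated, so no flow can exceed 7.

7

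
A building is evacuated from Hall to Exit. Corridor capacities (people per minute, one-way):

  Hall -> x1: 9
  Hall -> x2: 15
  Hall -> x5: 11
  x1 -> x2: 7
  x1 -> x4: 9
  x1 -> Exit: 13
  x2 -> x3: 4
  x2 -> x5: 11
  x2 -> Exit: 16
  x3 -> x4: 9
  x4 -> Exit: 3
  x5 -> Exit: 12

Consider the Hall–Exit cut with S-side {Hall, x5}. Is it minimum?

Given cut capacity: 9 + 15 + 12 = 36.
Augment Hall→x1→Exit: bottleneck 9, flow now 9.
Augment Hall→x2→Exit: bottleneck 15, flow now 24.
Augment Hall→x5→Exit: bottleneck 11, flow now 35.
No augmenting path remains; maximum flow = 35.
In the residual graph, reachable from Hall: {Hall}.
Min-cut edges: Hall→x1 (9), Hall→x2 (15), Hall→x5 (11); capacity 9 + 15 + 11 = 35.
Cut capacity 36 exceeds the max flow 35, so it is not minimum.

No — its capacity is 36, but the minimum cut has capacity 35.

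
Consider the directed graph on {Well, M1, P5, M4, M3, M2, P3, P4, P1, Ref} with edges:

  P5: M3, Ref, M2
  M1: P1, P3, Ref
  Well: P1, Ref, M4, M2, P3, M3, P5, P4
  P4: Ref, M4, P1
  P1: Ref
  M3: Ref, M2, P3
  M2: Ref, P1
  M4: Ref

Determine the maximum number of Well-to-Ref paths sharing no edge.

Assign every edge capacity 1; by Menger, the answer equals the max flow.
Path Well→Ref (+1); total 1.
Path Well→P5→Ref (+1); total 2.
Path Well→M4→Ref (+1); total 3.
Path Well→M3→Ref (+1); total 4.
Path Well→M2→Ref (+1); total 5.
Path Well→P4→Ref (+1); total 6.
Path Well→P1→Ref (+1); total 7.
No residual Well→Ref path; max flow = 7.
Certifying cut of size 7: {Well→M2, Well→M3, Well→M4, Well→P1, Well→P4, Well→P5, Well→Ref}.

7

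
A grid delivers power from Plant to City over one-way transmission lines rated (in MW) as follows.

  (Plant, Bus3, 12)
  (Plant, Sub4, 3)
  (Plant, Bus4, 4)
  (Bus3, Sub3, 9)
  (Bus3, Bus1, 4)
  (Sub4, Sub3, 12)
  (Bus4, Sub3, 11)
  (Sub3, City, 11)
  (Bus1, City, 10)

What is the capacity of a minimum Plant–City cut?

15

Augment Plant→Bus3→Sub3→City: bottleneck 9, flow now 9.
Augment Plant→Bus3→Bus1→City: bottleneck 3, flow now 12.
Augment Plant→Sub4→Sub3→City: bottleneck 2, flow now 14.
Augment Plant→Sub4→Sub3→Bus3→Bus1→City: bottleneck 1, flow now 15. (uses reverse residual edge)
No augmenting path remains; maximum flow = 15.
By max-flow min-cut, the minimum cut capacity equals the max flow.
In the residual graph, reachable from Plant: {Plant, Bus3, Sub4, Bus4, Sub3}.
Min-cut edges: Bus3→Bus1 (4), Sub3→City (11); capacity 4 + 11 = 15.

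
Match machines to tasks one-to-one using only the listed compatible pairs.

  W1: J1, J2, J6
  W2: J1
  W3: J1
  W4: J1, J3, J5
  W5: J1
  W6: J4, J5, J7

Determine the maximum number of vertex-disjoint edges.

Unit-capacity flow: source→left, listed edges, right→sink; max matching = max flow.
Augmenting path W1→J1 (+1); matched 1.
Augmenting path W4→J3 (+1); matched 2.
Augmenting path W6→J4 (+1); matched 3.
Augmenting path W2→J1→W1→J2 (+1); matched 4.
No augmenting path remains; maximum matching = 4.
König certificate: {W1, W4, W6, J1} is a vertex cover of size 4 (every listed pair touches it), so no matching can be larger.

4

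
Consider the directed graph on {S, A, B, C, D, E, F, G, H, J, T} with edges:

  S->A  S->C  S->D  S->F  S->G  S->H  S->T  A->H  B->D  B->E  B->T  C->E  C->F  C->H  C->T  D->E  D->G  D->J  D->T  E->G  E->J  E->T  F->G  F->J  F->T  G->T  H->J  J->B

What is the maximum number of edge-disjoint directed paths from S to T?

Assign every edge capacity 1; by Menger, the answer equals the max flow.
Path S→T (+1); total 1.
Path S→C→T (+1); total 2.
Path S→D→T (+1); total 3.
Path S→F→T (+1); total 4.
Path S→G→T (+1); total 5.
Path S→H→J→B→T (+1); total 6.
No residual S→T path; max flow = 6.
Certifying cut of size 6: {H→J, S→C, S→D, S→F, S→G, S→T}.

6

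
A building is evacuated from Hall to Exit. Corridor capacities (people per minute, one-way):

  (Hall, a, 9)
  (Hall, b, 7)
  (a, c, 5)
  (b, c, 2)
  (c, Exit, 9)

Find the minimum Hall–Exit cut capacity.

7

Augment Hall→a→c→Exit: bottleneck 5, flow now 5.
Augment Hall→b→c→Exit: bottleneck 2, flow now 7.
No augmenting path remains; maximum flow = 7.
By max-flow min-cut, the minimum cut capacity equals the max flow.
In the residual graph, reachable from Hall: {Hall, a, b}.
Min-cut edges: a→c (5), b→c (2); capacity 5 + 2 = 7.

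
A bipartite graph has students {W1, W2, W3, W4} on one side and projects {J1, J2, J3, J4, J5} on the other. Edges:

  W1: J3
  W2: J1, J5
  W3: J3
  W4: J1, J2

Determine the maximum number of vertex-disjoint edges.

3

Unit-capacity flow: source→left, listed edges, right→sink; max matching = max flow.
Augmenting path W1→J3 (+1); matched 1.
Augmenting path W2→J1 (+1); matched 2.
Augmenting path W4→J2 (+1); matched 3.
No augmenting path remains; maximum matching = 3.
König certificate: {W2, W4, J3} is a vertex cover of size 3 (every listed pair touches it), so no matching can be larger.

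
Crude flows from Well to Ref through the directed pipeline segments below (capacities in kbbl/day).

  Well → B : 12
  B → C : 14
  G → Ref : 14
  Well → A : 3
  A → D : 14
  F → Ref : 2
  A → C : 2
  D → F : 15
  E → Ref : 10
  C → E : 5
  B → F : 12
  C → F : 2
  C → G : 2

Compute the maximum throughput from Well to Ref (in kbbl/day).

Augment Well→B→F→Ref: bottleneck 2, flow now 2.
Augment Well→A→C→E→Ref: bottleneck 2, flow now 4.
Augment Well→B→C→E→Ref: bottleneck 3, flow now 7.
Augment Well→B→C→G→Ref: bottleneck 2, flow now 9.
No augmenting path remains; maximum flow = 9.
In the residual graph, reachable from Well: {Well, A, B, C, D, F}.
Min-cut edges: C→E (5), C→G (2), F→Ref (2); capacity 5 + 2 + 2 = 9.
This cut is saturated, so no flow can exceed 9.

9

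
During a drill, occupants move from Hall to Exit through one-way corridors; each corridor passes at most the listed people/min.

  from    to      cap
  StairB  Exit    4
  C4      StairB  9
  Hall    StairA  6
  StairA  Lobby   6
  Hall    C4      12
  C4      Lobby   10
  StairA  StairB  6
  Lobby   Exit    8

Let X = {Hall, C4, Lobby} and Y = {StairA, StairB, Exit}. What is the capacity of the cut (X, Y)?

Edges leaving {Hall, C4, Lobby}: Hall→StairA (6), C4→StairB (9), Lobby→Exit (8).
Cut capacity = 6 + 9 + 8 = 23.

23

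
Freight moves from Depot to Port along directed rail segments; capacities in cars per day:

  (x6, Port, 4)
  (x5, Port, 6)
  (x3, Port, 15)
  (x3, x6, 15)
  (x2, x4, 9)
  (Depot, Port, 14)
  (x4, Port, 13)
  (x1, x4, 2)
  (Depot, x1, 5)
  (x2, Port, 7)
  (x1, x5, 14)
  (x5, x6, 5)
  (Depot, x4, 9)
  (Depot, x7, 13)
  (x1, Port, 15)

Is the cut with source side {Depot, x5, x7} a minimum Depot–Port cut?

Given cut capacity: 5 + 9 + 14 + 5 + 6 = 39.
Augment Depot→Port: bottleneck 14, flow now 14.
Augment Depot→x1→Port: bottleneck 5, flow now 19.
Augment Depot→x4→Port: bottleneck 9, flow now 28.
No augmenting path remains; maximum flow = 28.
In the residual graph, reachable from Depot: {Depot, x7}.
Min-cut edges: Depot→x1 (5), Depot→x4 (9), Depot→Port (14); capacity 5 + 9 + 14 = 28.
Cut capacity 39 exceeds the max flow 28, so it is not minimum.

No — its capacity is 39, but the minimum cut has capacity 28.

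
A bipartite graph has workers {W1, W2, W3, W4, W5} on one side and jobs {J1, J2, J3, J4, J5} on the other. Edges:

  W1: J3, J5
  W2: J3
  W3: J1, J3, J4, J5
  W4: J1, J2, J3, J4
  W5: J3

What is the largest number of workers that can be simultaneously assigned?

4

Unit-capacity flow: source→left, listed edges, right→sink; max matching = max flow.
Augmenting path W1→J3 (+1); matched 1.
Augmenting path W3→J1 (+1); matched 2.
Augmenting path W4→J2 (+1); matched 3.
Augmenting path W2→J3→W1→J5 (+1); matched 4.
No augmenting path remains; maximum matching = 4.
König certificate: {W1, W3, W4, J3} is a vertex cover of size 4 (every listed pair touches it), so no matching can be larger.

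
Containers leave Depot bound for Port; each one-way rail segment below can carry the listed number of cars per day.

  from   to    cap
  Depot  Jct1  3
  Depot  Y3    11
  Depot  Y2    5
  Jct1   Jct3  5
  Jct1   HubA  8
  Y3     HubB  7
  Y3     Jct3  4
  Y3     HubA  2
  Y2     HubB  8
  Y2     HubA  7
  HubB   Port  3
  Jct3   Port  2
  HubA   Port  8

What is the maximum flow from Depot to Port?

13

Augment Depot→Jct1→Jct3→Port: bottleneck 2, flow now 2.
Augment Depot→Jct1→HubA→Port: bottleneck 1, flow now 3.
Augment Depot→Y3→HubB→Port: bottleneck 3, flow now 6.
Augment Depot→Y3→HubA→Port: bottleneck 2, flow now 8.
Augment Depot→Y2→HubA→Port: bottleneck 5, flow now 13.
No augmenting path remains; maximum flow = 13.
In the residual graph, reachable from Depot: {Depot, Jct1, Y3, Y2, HubB, Jct3, HubA}.
Min-cut edges: HubB→Port (3), Jct3→Port (2), HubA→Port (8); capacity 3 + 2 + 8 = 13.
This cut is saturated, so no flow can exceed 13.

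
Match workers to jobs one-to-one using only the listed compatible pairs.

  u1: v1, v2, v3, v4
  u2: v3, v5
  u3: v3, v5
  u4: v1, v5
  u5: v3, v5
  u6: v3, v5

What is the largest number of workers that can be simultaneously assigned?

Unit-capacity flow: source→left, listed edges, right→sink; max matching = max flow.
Augmenting path u1→v1 (+1); matched 1.
Augmenting path u2→v3 (+1); matched 2.
Augmenting path u3→v5 (+1); matched 3.
Augmenting path u4→v1→u1→v2 (+1); matched 4.
No augmenting path remains; maximum matching = 4.
König certificate: {u1, u4, v3, v5} is a vertex cover of size 4 (every listed pair touches it), so no matching can be larger.

4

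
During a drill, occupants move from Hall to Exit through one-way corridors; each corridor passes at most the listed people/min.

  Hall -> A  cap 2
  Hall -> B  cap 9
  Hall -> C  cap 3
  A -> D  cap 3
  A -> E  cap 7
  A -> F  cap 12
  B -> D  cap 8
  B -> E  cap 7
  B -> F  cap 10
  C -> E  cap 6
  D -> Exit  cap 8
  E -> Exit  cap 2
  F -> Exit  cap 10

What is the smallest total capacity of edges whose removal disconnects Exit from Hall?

Augment Hall→A→D→Exit: bottleneck 2, flow now 2.
Augment Hall→B→D→Exit: bottleneck 6, flow now 8.
Augment Hall→B→E→Exit: bottleneck 2, flow now 10.
Augment Hall→B→F→Exit: bottleneck 1, flow now 11.
Augment Hall→C→E→B→F→Exit: bottleneck 2, flow now 13. (uses reverse residual edge)
No augmenting path remains; maximum flow = 13.
By max-flow min-cut, the minimum cut capacity equals the max flow.
In the residual graph, reachable from Hall: {Hall, C, E}.
Min-cut edges: Hall→A (2), Hall→B (9), E→Exit (2); capacity 2 + 9 + 2 = 13.

13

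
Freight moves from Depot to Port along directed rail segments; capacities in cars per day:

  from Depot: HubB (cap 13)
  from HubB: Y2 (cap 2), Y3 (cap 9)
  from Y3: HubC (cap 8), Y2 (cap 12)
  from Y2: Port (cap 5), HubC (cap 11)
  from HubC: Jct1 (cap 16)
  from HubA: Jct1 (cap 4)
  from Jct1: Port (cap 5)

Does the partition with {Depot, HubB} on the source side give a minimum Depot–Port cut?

No — its capacity is 11, but the minimum cut has capacity 10.

Given cut capacity: 9 + 2 = 11.
Augment Depot→HubB→Y2→Port: bottleneck 2, flow now 2.
Augment Depot→HubB→Y3→Y2→Port: bottleneck 3, flow now 5.
Augment Depot→HubB→Y3→HubC→Jct1→Port: bottleneck 5, flow now 10.
No augmenting path remains; maximum flow = 10.
In the residual graph, reachable from Depot: {Depot, HubB, Y3, Y2, HubC, Jct1}.
Min-cut edges: Y2→Port (5), Jct1→Port (5); capacity 5 + 5 = 10.
Cut capacity 11 exceeds the max flow 10, so it is not minimum.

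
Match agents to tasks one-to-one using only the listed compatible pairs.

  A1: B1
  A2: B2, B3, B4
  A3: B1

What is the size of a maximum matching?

2

Unit-capacity flow: source→left, listed edges, right→sink; max matching = max flow.
Augmenting path A1→B1 (+1); matched 1.
Augmenting path A2→B2 (+1); matched 2.
No augmenting path remains; maximum matching = 2.
König certificate: {A2, B1} is a vertex cover of size 2 (every listed pair touches it), so no matching can be larger.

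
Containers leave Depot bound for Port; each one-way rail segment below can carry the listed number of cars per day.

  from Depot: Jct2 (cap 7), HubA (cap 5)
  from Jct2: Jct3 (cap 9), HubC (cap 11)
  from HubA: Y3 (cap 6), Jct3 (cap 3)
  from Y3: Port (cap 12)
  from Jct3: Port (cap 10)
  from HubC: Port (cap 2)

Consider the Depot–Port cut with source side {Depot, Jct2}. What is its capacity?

Edges leaving {Depot, Jct2}: Depot→HubA (5), Jct2→Jct3 (9), Jct2→HubC (11).
Cut capacity = 5 + 9 + 11 = 25.

25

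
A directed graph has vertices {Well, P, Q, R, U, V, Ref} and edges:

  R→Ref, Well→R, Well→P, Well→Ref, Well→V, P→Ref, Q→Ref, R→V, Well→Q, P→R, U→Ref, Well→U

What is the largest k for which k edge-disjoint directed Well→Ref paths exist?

5

Assign every edge capacity 1; by Menger, the answer equals the max flow.
Path Well→Ref (+1); total 1.
Path Well→P→Ref (+1); total 2.
Path Well→Q→Ref (+1); total 3.
Path Well→R→Ref (+1); total 4.
Path Well→U→Ref (+1); total 5.
No residual Well→Ref path; max flow = 5.
Certifying cut of size 5: {Well→P, Well→Q, Well→R, Well→Ref, Well→U}.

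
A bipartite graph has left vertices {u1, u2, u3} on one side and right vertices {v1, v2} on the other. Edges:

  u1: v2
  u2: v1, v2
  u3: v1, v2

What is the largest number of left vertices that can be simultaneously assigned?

Unit-capacity flow: source→left, listed edges, right→sink; max matching = max flow.
Augmenting path u1→v2 (+1); matched 1.
Augmenting path u2→v1 (+1); matched 2.
No augmenting path remains; maximum matching = 2.
König certificate: {v1, v2} is a vertex cover of size 2 (every listed pair touches it), so no matching can be larger.

2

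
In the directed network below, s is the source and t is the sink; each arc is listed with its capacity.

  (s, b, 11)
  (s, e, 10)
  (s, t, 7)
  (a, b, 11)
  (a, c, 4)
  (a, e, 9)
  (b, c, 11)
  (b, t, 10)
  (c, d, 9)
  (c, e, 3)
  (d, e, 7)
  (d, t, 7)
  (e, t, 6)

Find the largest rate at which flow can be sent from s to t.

24

Augment s→t: bottleneck 7, flow now 7.
Augment s→b→t: bottleneck 10, flow now 17.
Augment s→e→t: bottleneck 6, flow now 23.
Augment s→b→c→d→t: bottleneck 1, flow now 24.
No augmenting path remains; maximum flow = 24.
In the residual graph, reachable from s: {s, e}.
Min-cut edges: s→b (11), s→t (7), e→t (6); capacity 11 + 7 + 6 = 24.
This cut is saturated, so no flow can exceed 24.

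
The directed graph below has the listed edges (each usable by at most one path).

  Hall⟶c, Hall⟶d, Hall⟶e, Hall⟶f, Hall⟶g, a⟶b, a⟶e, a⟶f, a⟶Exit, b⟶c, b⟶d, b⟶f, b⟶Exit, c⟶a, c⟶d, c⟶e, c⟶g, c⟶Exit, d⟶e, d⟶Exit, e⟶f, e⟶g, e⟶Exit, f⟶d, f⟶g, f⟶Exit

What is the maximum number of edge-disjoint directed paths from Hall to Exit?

Assign every edge capacity 1; by Menger, the answer equals the max flow.
Path Hall→c→Exit (+1); total 1.
Path Hall→d→Exit (+1); total 2.
Path Hall→e→Exit (+1); total 3.
Path Hall→f→Exit (+1); total 4.
No residual Hall→Exit path; max flow = 4.
Certifying cut of size 4: {Hall→c, Hall→d, Hall→e, Hall→f}.

4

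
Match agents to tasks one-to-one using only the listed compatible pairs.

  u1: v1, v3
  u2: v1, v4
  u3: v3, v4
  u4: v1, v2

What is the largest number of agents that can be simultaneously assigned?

Unit-capacity flow: source→left, listed edges, right→sink; max matching = max flow.
Augmenting path u1→v1 (+1); matched 1.
Augmenting path u2→v4 (+1); matched 2.
Augmenting path u3→v3 (+1); matched 3.
Augmenting path u4→v2 (+1); matched 4.
No augmenting path remains; maximum matching = 4.
König certificate: {u1, u2, u3, u4} is a vertex cover of size 4 (every listed pair touches it), so no matching can be larger.

4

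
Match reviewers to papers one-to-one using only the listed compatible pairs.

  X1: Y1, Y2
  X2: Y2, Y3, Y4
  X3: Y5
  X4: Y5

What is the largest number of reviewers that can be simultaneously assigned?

3

Unit-capacity flow: source→left, listed edges, right→sink; max matching = max flow.
Augmenting path X1→Y1 (+1); matched 1.
Augmenting path X2→Y2 (+1); matched 2.
Augmenting path X3→Y5 (+1); matched 3.
No augmenting path remains; maximum matching = 3.
König certificate: {X1, X2, Y5} is a vertex cover of size 3 (every listed pair touches it), so no matching can be larger.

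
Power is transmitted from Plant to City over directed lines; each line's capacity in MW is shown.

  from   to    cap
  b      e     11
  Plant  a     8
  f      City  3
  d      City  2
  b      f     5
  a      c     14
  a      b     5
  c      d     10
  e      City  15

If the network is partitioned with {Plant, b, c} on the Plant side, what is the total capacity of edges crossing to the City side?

34

Edges leaving {Plant, b, c}: Plant→a (8), b→e (11), b→f (5), c→d (10).
Cut capacity = 8 + 11 + 5 + 10 = 34.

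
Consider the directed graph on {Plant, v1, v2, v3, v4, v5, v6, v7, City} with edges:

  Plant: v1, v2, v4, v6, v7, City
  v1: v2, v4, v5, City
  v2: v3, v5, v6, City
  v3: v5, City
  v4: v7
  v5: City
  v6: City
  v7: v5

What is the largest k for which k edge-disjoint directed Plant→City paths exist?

5

Assign every edge capacity 1; by Menger, the answer equals the max flow.
Path Plant→City (+1); total 1.
Path Plant→v1→City (+1); total 2.
Path Plant→v2→City (+1); total 3.
Path Plant→v6→City (+1); total 4.
Path Plant→v7→v5→City (+1); total 5.
No residual Plant→City path; max flow = 5.
Certifying cut of size 5: {Plant→City, Plant→v1, Plant→v2, Plant→v6, v7→v5}.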